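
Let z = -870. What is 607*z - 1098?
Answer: -529188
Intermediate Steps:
607*z - 1098 = 607*(-870) - 1098 = -528090 - 1098 = -529188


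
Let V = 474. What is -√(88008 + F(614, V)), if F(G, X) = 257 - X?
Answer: -√87791 ≈ -296.30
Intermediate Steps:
-√(88008 + F(614, V)) = -√(88008 + (257 - 1*474)) = -√(88008 + (257 - 474)) = -√(88008 - 217) = -√87791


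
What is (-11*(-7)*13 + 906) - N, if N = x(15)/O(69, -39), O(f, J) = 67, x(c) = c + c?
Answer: 127739/67 ≈ 1906.6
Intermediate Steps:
x(c) = 2*c
N = 30/67 (N = (2*15)/67 = 30*(1/67) = 30/67 ≈ 0.44776)
(-11*(-7)*13 + 906) - N = (-11*(-7)*13 + 906) - 1*30/67 = (77*13 + 906) - 30/67 = (1001 + 906) - 30/67 = 1907 - 30/67 = 127739/67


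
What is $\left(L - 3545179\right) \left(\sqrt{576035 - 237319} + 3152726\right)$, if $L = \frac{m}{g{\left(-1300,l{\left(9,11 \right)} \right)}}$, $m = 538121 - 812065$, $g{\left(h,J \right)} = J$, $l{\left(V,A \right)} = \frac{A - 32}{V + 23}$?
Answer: $- \frac{207079086284026}{21} - \frac{131365102 \sqrt{84679}}{21} \approx -9.8627 \cdot 10^{12}$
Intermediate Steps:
$l{\left(V,A \right)} = \frac{-32 + A}{23 + V}$
$m = -273944$
$L = \frac{8766208}{21}$ ($L = - \frac{273944}{\frac{1}{23 + 9} \left(-32 + 11\right)} = - \frac{273944}{\frac{1}{32} \left(-21\right)} = - \frac{273944}{- \frac{21}{32}} = \left(-273944\right) \left(- \frac{32}{21}\right) = \frac{8766208}{21} \approx 4.1744 \cdot 10^{5}$)
$\left(L - 3545179\right) \left(\sqrt{576035 - 237319} + 3152726\right) = \left(\frac{8766208}{21} - 3545179\right) \left(\sqrt{576035 - 237319} + 3152726\right) = - \frac{65682551 \left(\sqrt{338716} + 3152726\right)}{21} = - \frac{65682551 \left(2 \sqrt{84679} + 3152726\right)}{21} = - \frac{65682551 \left(3152726 + 2 \sqrt{84679}\right)}{21} = - \frac{207079086284026}{21} - \frac{131365102 \sqrt{84679}}{21}$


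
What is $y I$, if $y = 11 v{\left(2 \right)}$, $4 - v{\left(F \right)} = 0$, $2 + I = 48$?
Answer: $2024$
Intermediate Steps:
$I = 46$ ($I = -2 + 48 = 46$)
$v{\left(F \right)} = 4$ ($v{\left(F \right)} = 4 - 0 = 4 + 0 = 4$)
$y = 44$ ($y = 11 \cdot 4 = 44$)
$y I = 44 \cdot 46 = 2024$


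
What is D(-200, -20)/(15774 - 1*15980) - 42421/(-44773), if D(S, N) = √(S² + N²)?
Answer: 42421/44773 - 10*√101/103 ≈ -0.028248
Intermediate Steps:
D(S, N) = √(N² + S²)
D(-200, -20)/(15774 - 1*15980) - 42421/(-44773) = √((-20)² + (-200)²)/(15774 - 1*15980) - 42421/(-44773) = √(400 + 40000)/(15774 - 15980) - 42421*(-1/44773) = √40400/(-206) + 42421/44773 = (20*√101)*(-1/206) + 42421/44773 = -10*√101/103 + 42421/44773 = 42421/44773 - 10*√101/103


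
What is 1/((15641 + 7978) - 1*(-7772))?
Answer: 1/31391 ≈ 3.1856e-5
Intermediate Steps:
1/((15641 + 7978) - 1*(-7772)) = 1/(23619 + 7772) = 1/31391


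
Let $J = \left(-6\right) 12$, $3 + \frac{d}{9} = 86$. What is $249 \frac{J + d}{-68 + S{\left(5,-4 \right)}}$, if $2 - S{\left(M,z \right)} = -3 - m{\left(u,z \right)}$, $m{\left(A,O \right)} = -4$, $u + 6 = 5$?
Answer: $- \frac{168075}{67} \approx -2508.6$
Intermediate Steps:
$u = -1$ ($u = -6 + 5 = -1$)
$d = 747$ ($d = -27 + 9 \cdot 86 = -27 + 774 = 747$)
$S{\left(M,z \right)} = 1$ ($S{\left(M,z \right)} = 2 - \left(-3 - -4\right) = 2 - \left(-3 + 4\right) = 2 - 1 = 1$)
$J = -72$
$249 \frac{J + d}{-68 + S{\left(5,-4 \right)}} = 249 \frac{-72 + 747}{-68 + 1} = 249 \frac{675}{-67} = 249 \cdot 675 \left(- \frac{1}{67}\right) = 249 \left(- \frac{675}{67}\right) = - \frac{168075}{67}$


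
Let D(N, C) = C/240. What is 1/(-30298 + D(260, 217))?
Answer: -240/7271303 ≈ -3.3006e-5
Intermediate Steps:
D(N, C) = C/240 (D(N, C) = C*(1/240) = C/240)
1/(-30298 + D(260, 217)) = 1/(-30298 + (1/240)*217) = 1/(-30298 + 217/240) = 1/(-7271303/240) = -240/7271303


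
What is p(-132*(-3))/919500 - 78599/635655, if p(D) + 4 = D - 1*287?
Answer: -962733823/7793130300 ≈ -0.12354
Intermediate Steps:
p(D) = -291 + D (p(D) = -4 + (D - 1*287) = -4 + (D - 287) = -4 + (-287 + D) = -291 + D)
p(-132*(-3))/919500 - 78599/635655 = (-291 - 132*(-3))/919500 - 78599/635655 = (-291 + 396)*(1/919500) - 78599*1/635655 = 105*(1/919500) - 78599/635655 = 7/61300 - 78599/635655 = -962733823/7793130300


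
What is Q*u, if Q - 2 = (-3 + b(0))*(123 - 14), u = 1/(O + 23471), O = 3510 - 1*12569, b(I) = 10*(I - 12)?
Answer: -13405/14412 ≈ -0.93013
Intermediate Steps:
b(I) = -120 + 10*I (b(I) = 10*(-12 + I) = -120 + 10*I)
O = -9059 (O = 3510 - 12569 = -9059)
u = 1/14412 (u = 1/(-9059 + 23471) = 1/14412 ≈ 6.9387e-5)
Q = -13405 (Q = 2 + (-3 + (-120 + 10*0))*(123 - 14) = 2 + (-3 + (-120 + 0))*109 = 2 + (-3 - 120)*109 = 2 - 123*109 = 2 - 13407 = -13405)
Q*u = -13405*1/14412 = -13405/14412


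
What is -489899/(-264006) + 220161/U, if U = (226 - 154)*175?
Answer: 3572030687/184804200 ≈ 19.329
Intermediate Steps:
U = 12600 (U = 72*175 = 12600)
-489899/(-264006) + 220161/U = -489899/(-264006) + 220161/12600 = -489899*(-1/264006) + 220161*(1/12600) = 489899/264006 + 73387/4200 = 3572030687/184804200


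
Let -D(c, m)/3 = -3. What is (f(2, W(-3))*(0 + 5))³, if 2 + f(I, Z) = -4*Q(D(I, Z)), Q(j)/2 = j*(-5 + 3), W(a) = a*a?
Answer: 357911000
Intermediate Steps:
D(c, m) = 9 (D(c, m) = -3*(-3) = 9)
W(a) = a²
Q(j) = -4*j (Q(j) = 2*(j*(-5 + 3)) = 2*(j*(-2)) = 2*(-2*j) = -4*j)
f(I, Z) = 142 (f(I, Z) = -2 - (-16)*9 = -2 - 4*(-36) = -2 + 144 = 142)
(f(2, W(-3))*(0 + 5))³ = (142*(0 + 5))³ = (142*5)³ = 710³ = 357911000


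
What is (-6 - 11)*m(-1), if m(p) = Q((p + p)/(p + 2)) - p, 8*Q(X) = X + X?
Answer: -17/2 ≈ -8.5000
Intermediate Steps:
Q(X) = X/4 (Q(X) = (X + X)/8 = (2*X)/8 = X/4)
m(p) = -p + p/(2*(2 + p)) (m(p) = ((p + p)/(p + 2))/4 - p = ((2*p)/(2 + p))/4 - p = (2*p/(2 + p))/4 - p = p/(2*(2 + p)) - p = -p + p/(2*(2 + p)))
(-6 - 11)*m(-1) = (-6 - 11)*(-1*(-1) + (½)*(-1)/(2 - 1)) = -17*(1 + (½)*(-1)/1) = -17*(1 + (½)*(-1)*1) = -17*(1 - ½) = -17*½ = -17/2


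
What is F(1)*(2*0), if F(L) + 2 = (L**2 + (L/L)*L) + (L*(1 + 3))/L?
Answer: 0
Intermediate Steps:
F(L) = 2 + L + L**2 (F(L) = -2 + ((L**2 + (L/L)*L) + (L*(1 + 3))/L) = -2 + ((L**2 + 1*L) + (L*4)/L) = -2 + ((L**2 + L) + (4*L)/L) = -2 + ((L + L**2) + 4) = -2 + (4 + L + L**2) = 2 + L + L**2)
F(1)*(2*0) = (2 + 1 + 1**2)*(2*0) = (2 + 1 + 1)*0 = 4*0 = 0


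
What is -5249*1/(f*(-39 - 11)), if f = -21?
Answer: -5249/1050 ≈ -4.9990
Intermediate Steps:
-5249*1/(f*(-39 - 11)) = -5249*(-1/(21*(-39 - 11))) = -5249/((-21*(-50))) = -5249/1050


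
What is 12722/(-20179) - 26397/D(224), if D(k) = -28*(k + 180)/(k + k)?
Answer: 2129375330/2038079 ≈ 1044.8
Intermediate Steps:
D(k) = -14*(180 + k)/k (D(k) = -28*(180 + k)/(2*k) = -14*(180 + k)/k)
12722/(-20179) - 26397/D(224) = 12722/(-20179) - 26397/(-14 - 2520/224) = 12722*(-1/20179) - 26397/(-14 - 2520*1/224) = -12722/20179 - 26397/(-14 - 45/4) = -12722/20179 - 26397/(-101/4) = -12722/20179 - 26397*(-4/101) = -12722/20179 + 105588/101 = 2129375330/2038079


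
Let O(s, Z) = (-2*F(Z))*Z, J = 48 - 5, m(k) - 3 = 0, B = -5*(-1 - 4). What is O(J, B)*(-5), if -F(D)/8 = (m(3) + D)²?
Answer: -1568000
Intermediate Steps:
B = 25 (B = -5*(-5) = 25)
m(k) = 3 (m(k) = 3 + 0 = 3)
J = 43
F(D) = -8*(3 + D)²
O(s, Z) = 16*Z*(3 + Z)² (O(s, Z) = (-(-16)*(3 + Z)²)*Z = (16*(3 + Z)²)*Z = 16*Z*(3 + Z)²)
O(J, B)*(-5) = (16*25*(3 + 25)²)*(-5) = (16*25*28²)*(-5) = (16*25*784)*(-5) = 313600*(-5) = -1568000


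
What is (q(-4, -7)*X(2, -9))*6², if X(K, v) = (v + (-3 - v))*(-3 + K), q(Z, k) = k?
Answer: -756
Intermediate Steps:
X(K, v) = 9 - 3*K (X(K, v) = -3*(-3 + K) = 9 - 3*K)
(q(-4, -7)*X(2, -9))*6² = -7*(9 - 3*2)*6² = -7*(9 - 6)*36 = -7*3*36 = -21*36 = -756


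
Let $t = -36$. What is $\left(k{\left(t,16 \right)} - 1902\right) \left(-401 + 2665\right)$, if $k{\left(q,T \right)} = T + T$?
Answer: $-4233680$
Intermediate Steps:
$k{\left(q,T \right)} = 2 T$
$\left(k{\left(t,16 \right)} - 1902\right) \left(-401 + 2665\right) = \left(2 \cdot 16 - 1902\right) \left(-401 + 2665\right) = \left(32 - 1902\right) 2264 = \left(-1870\right) 2264 = -4233680$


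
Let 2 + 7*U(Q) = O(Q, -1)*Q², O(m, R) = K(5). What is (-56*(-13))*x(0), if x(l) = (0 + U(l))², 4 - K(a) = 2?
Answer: 416/7 ≈ 59.429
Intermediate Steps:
K(a) = 2 (K(a) = 4 - 1*2 = 4 - 2 = 2)
O(m, R) = 2
U(Q) = -2/7 + 2*Q²/7 (U(Q) = -2/7 + (2*Q²)/7 = -2/7 + 2*Q²/7)
x(l) = (-2/7 + 2*l²/7)² (x(l) = (0 + (-2/7 + 2*l²/7))² = (-2/7 + 2*l²/7)²)
(-56*(-13))*x(0) = (-56*(-13))*(4*(-1 + 0²)²/49) = 728*(4*(-1 + 0)²/49) = 728*((4/49)*(-1)²) = 728*((4/49)*1) = 728*(4/49) = 416/7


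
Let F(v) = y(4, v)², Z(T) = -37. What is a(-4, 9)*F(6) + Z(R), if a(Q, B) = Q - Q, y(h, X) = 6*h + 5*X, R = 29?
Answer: -37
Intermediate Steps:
y(h, X) = 5*X + 6*h
a(Q, B) = 0
F(v) = (24 + 5*v)² (F(v) = (5*v + 6*4)² = (5*v + 24)² = (24 + 5*v)²)
a(-4, 9)*F(6) + Z(R) = 0*(24 + 5*6)² - 37 = 0*(24 + 30)² - 37 = 0*54² - 37 = 0*2916 - 37 = 0 - 37 = -37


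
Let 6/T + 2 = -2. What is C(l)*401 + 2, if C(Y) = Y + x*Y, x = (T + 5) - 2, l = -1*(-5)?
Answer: 10029/2 ≈ 5014.5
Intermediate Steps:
l = 5
T = -3/2 (T = 6/(-2 - 2) = 6/(-4) = 6*(-¼) = -3/2 ≈ -1.5000)
x = 3/2 (x = (-3/2 + 5) - 2 = 7/2 - 2 = 3/2 ≈ 1.5000)
C(Y) = 5*Y/2 (C(Y) = Y + 3*Y/2 = 5*Y/2)
C(l)*401 + 2 = ((5/2)*5)*401 + 2 = (25/2)*401 + 2 = 10025/2 + 2 = 10029/2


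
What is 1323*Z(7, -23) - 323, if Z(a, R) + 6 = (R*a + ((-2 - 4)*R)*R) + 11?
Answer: -4405913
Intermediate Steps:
Z(a, R) = 5 - 6*R**2 + R*a (Z(a, R) = -6 + ((R*a + ((-2 - 4)*R)*R) + 11) = -6 + ((R*a + (-6*R)*R) + 11) = -6 + ((R*a - 6*R**2) + 11) = -6 + ((-6*R**2 + R*a) + 11) = -6 + (11 - 6*R**2 + R*a) = 5 - 6*R**2 + R*a)
1323*Z(7, -23) - 323 = 1323*(5 - 6*(-23)**2 - 23*7) - 323 = 1323*(5 - 6*529 - 161) - 323 = 1323*(5 - 3174 - 161) - 323 = 1323*(-3330) - 323 = -4405590 - 323 = -4405913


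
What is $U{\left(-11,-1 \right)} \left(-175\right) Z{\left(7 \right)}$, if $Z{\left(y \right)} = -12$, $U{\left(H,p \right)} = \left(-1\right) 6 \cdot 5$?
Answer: $-63000$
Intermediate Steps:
$U{\left(H,p \right)} = -30$ ($U{\left(H,p \right)} = \left(-6\right) 5 = -30$)
$U{\left(-11,-1 \right)} \left(-175\right) Z{\left(7 \right)} = \left(-30\right) \left(-175\right) \left(-12\right) = 5250 \left(-12\right) = -63000$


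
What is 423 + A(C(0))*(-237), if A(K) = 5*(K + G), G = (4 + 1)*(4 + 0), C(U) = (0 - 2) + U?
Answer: -20907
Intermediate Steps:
C(U) = -2 + U
G = 20 (G = 5*4 = 20)
A(K) = 100 + 5*K (A(K) = 5*(K + 20) = 5*(20 + K) = 100 + 5*K)
423 + A(C(0))*(-237) = 423 + (100 + 5*(-2 + 0))*(-237) = 423 + (100 + 5*(-2))*(-237) = 423 + (100 - 10)*(-237) = 423 + 90*(-237) = 423 - 21330 = -20907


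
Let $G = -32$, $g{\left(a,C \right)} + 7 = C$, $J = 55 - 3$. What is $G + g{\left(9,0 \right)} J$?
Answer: $-396$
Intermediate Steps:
$J = 52$ ($J = 55 - 3 = 52$)
$g{\left(a,C \right)} = -7 + C$
$G + g{\left(9,0 \right)} J = -32 + \left(-7 + 0\right) 52 = -32 - 364 = -396$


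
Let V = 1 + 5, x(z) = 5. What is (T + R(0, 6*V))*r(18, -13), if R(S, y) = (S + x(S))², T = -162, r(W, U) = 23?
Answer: -3151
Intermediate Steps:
V = 6
R(S, y) = (5 + S)² (R(S, y) = (S + 5)² = (5 + S)²)
(T + R(0, 6*V))*r(18, -13) = (-162 + (5 + 0)²)*23 = (-162 + 5²)*23 = (-162 + 25)*23 = -137*23 = -3151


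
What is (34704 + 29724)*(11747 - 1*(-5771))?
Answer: 1128649704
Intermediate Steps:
(34704 + 29724)*(11747 - 1*(-5771)) = 64428*(11747 + 5771) = 64428*17518 = 1128649704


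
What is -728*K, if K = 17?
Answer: -12376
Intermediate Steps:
-728*K = -728*17 = -12376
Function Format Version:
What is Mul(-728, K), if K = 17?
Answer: -12376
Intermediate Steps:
Mul(-728, K) = Mul(-728, 17) = -12376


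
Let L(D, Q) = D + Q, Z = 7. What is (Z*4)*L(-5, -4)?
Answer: -252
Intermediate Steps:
(Z*4)*L(-5, -4) = (7*4)*(-5 - 4) = 28*(-9) = -252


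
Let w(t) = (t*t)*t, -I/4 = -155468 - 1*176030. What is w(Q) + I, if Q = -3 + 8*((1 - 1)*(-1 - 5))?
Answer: 1325965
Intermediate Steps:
I = 1325992 (I = -4*(-155468 - 1*176030) = -4*(-155468 - 176030) = -4*(-331498) = 1325992)
Q = -3 (Q = -3 + 8*(0*(-6)) = -3 + 8*0 = -3 + 0 = -3)
w(t) = t**3 (w(t) = t**2*t = t**3)
w(Q) + I = (-3)**3 + 1325992 = -27 + 1325992 = 1325965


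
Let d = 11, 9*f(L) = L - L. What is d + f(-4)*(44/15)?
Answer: 11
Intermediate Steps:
f(L) = 0 (f(L) = (L - L)/9 = (1/9)*0 = 0)
d + f(-4)*(44/15) = 11 + 0*(44/15) = 11 + 0 = 11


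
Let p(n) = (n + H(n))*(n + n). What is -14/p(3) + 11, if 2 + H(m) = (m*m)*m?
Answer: 131/12 ≈ 10.917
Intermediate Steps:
H(m) = -2 + m³ (H(m) = -2 + (m*m)*m = -2 + m²*m = -2 + m³)
p(n) = 2*n*(-2 + n + n³) (p(n) = (n + (-2 + n³))*(n + n) = (-2 + n + n³)*(2*n) = 2*n*(-2 + n + n³))
-14/p(3) + 11 = -14/(2*3*(-2 + 3 + 3³)) + 11 = -14/(2*3*(-2 + 3 + 27)) + 11 = -14/(2*3*28) + 11 = -14/168 + 11 = (1/168)*(-14) + 11 = -1/12 + 11 = 131/12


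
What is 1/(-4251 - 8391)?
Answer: -1/12642 ≈ -7.9101e-5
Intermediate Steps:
1/(-4251 - 8391) = 1/(-12642) = -1/12642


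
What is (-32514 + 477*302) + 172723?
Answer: 284263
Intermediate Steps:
(-32514 + 477*302) + 172723 = (-32514 + 144054) + 172723 = 111540 + 172723 = 284263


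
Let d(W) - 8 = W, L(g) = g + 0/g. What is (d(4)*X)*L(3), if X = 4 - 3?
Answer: 36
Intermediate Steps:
L(g) = g (L(g) = g + 0 = g)
d(W) = 8 + W
X = 1
(d(4)*X)*L(3) = ((8 + 4)*1)*3 = (12*1)*3 = 12*3 = 36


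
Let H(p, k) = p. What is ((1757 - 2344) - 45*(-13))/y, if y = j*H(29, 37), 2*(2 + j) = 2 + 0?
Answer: 2/29 ≈ 0.068966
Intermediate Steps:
j = -1 (j = -2 + (2 + 0)/2 = -2 + (½)*2 = -2 + 1 = -1)
y = -29 (y = -1*29 = -29)
((1757 - 2344) - 45*(-13))/y = ((1757 - 2344) - 45*(-13))/(-29) = (-587 + 585)*(-1/29) = -2*(-1/29) = 2/29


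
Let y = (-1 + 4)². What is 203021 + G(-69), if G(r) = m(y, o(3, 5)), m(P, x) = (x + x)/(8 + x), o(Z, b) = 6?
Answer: 1421153/7 ≈ 2.0302e+5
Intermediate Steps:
y = 9 (y = 3² = 9)
m(P, x) = 2*x/(8 + x) (m(P, x) = (2*x)/(8 + x) = 2*x/(8 + x))
G(r) = 6/7 (G(r) = 2*6/(8 + 6) = 2*6/14 = 2*6*(1/14) = 6/7)
203021 + G(-69) = 203021 + 6/7 = 1421153/7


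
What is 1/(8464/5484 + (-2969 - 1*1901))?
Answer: -1371/6674654 ≈ -0.00020540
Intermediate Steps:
1/(8464/5484 + (-2969 - 1*1901)) = 1/(8464*(1/5484) + (-2969 - 1901)) = 1/(2116/1371 - 4870) = 1/(-6674654/1371) = -1371/6674654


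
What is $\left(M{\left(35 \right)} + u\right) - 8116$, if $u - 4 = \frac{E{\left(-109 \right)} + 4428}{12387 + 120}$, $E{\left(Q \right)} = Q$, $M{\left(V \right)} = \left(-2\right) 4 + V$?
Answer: $- \frac{101114776}{12507} \approx -8084.7$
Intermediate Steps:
$M{\left(V \right)} = -8 + V$
$u = \frac{54347}{12507}$ ($u = 4 + \frac{-109 + 4428}{12387 + 120} = 4 + \frac{4319}{12507} = \frac{54347}{12507} \approx 4.3453$)
$\left(M{\left(35 \right)} + u\right) - 8116 = \left(\left(-8 + 35\right) + \frac{54347}{12507}\right) - 8116 = \left(27 + \frac{54347}{12507}\right) - 8116 = \frac{392036}{12507} - 8116 = - \frac{101114776}{12507}$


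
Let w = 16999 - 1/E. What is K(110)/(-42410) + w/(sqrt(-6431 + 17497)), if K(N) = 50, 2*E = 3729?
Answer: -5/4241 + 63389269*sqrt(11066)/41265114 ≈ 161.59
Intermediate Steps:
E = 3729/2 (E = (1/2)*3729 = 3729/2 ≈ 1864.5)
w = 63389269/3729 (w = 16999 - 1/3729/2 = 16999 - 1*2/3729 = 16999 - 2/3729 = 63389269/3729 ≈ 16999.)
K(110)/(-42410) + w/(sqrt(-6431 + 17497)) = 50/(-42410) + 63389269/(3729*(sqrt(-6431 + 17497))) = 50*(-1/42410) + 63389269/(3729*(sqrt(11066))) = -5/4241 + 63389269*(sqrt(11066)/11066)/3729 = -5/4241 + 63389269*sqrt(11066)/41265114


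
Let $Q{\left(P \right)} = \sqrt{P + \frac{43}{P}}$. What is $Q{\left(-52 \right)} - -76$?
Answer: $76 + \frac{i \sqrt{35711}}{26} \approx 76.0 + 7.2682 i$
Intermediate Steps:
$Q{\left(-52 \right)} - -76 = \sqrt{-52 + \frac{43}{-52}} - -76 = \sqrt{-52 + 43 \left(- \frac{1}{52}\right)} + 76 = \sqrt{-52 - \frac{43}{52}} + 76 = \sqrt{- \frac{2747}{52}} + 76 = \frac{i \sqrt{35711}}{26} + 76 = 76 + \frac{i \sqrt{35711}}{26}$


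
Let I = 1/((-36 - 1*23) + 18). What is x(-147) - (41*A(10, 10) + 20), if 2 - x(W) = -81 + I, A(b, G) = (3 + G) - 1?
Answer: -17588/41 ≈ -428.98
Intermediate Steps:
A(b, G) = 2 + G
I = -1/41 (I = 1/((-36 - 23) + 18) = 1/(-59 + 18) = 1/(-41) = -1/41 ≈ -0.024390)
x(W) = 3404/41 (x(W) = 2 - (-81 - 1/41) = 2 - 1*(-3322/41) = 2 + 3322/41 = 3404/41)
x(-147) - (41*A(10, 10) + 20) = 3404/41 - (41*(2 + 10) + 20) = 3404/41 - (41*12 + 20) = 3404/41 - (492 + 20) = 3404/41 - 1*512 = 3404/41 - 512 = -17588/41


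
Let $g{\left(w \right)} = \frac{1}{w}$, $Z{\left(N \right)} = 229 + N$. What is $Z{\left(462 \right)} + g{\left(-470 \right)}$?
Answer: $\frac{324769}{470} \approx 691.0$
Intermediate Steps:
$Z{\left(462 \right)} + g{\left(-470 \right)} = \left(229 + 462\right) + \frac{1}{-470} = 691 - \frac{1}{470} = \frac{324769}{470}$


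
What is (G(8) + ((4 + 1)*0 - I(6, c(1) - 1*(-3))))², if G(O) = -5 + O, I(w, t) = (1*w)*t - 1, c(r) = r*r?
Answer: 400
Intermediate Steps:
c(r) = r²
I(w, t) = -1 + t*w (I(w, t) = w*t - 1 = t*w - 1 = -1 + t*w)
(G(8) + ((4 + 1)*0 - I(6, c(1) - 1*(-3))))² = ((-5 + 8) + ((4 + 1)*0 - (-1 + (1² - 1*(-3))*6)))² = (3 + (5*0 - (-1 + (1 + 3)*6)))² = (3 + (0 - (-1 + 4*6)))² = (3 + (0 - (-1 + 24)))² = (3 + (0 - 1*23))² = (3 + (0 - 23))² = (3 - 23)² = (-20)² = 400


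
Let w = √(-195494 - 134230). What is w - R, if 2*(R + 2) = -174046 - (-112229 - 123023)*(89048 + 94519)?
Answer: -21592164917 + 6*I*√9159 ≈ -2.1592e+10 + 574.22*I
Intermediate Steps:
w = 6*I*√9159 (w = √(-329724) = 6*I*√9159 ≈ 574.22*I)
R = 21592164917 (R = -2 + (-174046 - (-112229 - 123023)*(89048 + 94519))/2 = -2 + (-174046 - (-235252)*183567)/2 = -2 + (-174046 - 1*(-43184503884))/2 = -2 + (-174046 + 43184503884)/2 = -2 + (½)*43184329838 = -2 + 21592164919 = 21592164917)
w - R = 6*I*√9159 - 1*21592164917 = 6*I*√9159 - 21592164917 = -21592164917 + 6*I*√9159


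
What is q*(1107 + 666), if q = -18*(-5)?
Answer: 159570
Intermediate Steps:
q = 90
q*(1107 + 666) = 90*(1107 + 666) = 90*1773 = 159570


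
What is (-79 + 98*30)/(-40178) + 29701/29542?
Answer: 277201779/296734619 ≈ 0.93417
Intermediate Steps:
(-79 + 98*30)/(-40178) + 29701/29542 = (-79 + 2940)*(-1/40178) + 29701*(1/29542) = 2861*(-1/40178) + 29701/29542 = -2861/40178 + 29701/29542 = 277201779/296734619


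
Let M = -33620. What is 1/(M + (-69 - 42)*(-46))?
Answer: -1/28514 ≈ -3.5070e-5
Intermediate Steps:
1/(M + (-69 - 42)*(-46)) = 1/(-33620 + (-69 - 42)*(-46)) = 1/(-33620 - 111*(-46)) = 1/(-33620 + 5106) = 1/(-28514) = -1/28514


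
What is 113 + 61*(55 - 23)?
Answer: 2065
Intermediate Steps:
113 + 61*(55 - 23) = 113 + 61*32 = 113 + 1952 = 2065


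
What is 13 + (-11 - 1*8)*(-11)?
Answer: 222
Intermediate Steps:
13 + (-11 - 1*8)*(-11) = 13 + (-11 - 8)*(-11) = 13 - 19*(-11) = 13 + 209 = 222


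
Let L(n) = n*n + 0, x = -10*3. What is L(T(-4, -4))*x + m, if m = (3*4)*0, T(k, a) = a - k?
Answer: 0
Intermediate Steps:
m = 0 (m = 12*0 = 0)
x = -30
L(n) = n**2 (L(n) = n**2 + 0 = n**2)
L(T(-4, -4))*x + m = (-4 - 1*(-4))**2*(-30) + 0 = (-4 + 4)**2*(-30) + 0 = 0**2*(-30) + 0 = 0*(-30) + 0 = 0 + 0 = 0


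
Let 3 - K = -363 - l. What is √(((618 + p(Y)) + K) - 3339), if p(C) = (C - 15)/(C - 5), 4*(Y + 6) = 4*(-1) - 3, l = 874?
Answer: 4*I*√240465/51 ≈ 38.461*I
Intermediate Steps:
Y = -31/4 (Y = -6 + (4*(-1) - 3)/4 = -6 + (-4 - 3)/4 = -6 + (¼)*(-7) = -6 - 7/4 = -31/4 ≈ -7.7500)
p(C) = (-15 + C)/(-5 + C)
K = 1240 (K = 3 - (-363 - 1*874) = 3 - (-363 - 874) = 3 - 1*(-1237) = 3 + 1237 = 1240)
√(((618 + p(Y)) + K) - 3339) = √(((618 + (-15 - 31/4)/(-5 - 31/4)) + 1240) - 3339) = √(((618 - 91/4/(-51/4)) + 1240) - 3339) = √(((618 - 4/51*(-91/4)) + 1240) - 3339) = √(((618 + 91/51) + 1240) - 3339) = √((31609/51 + 1240) - 3339) = √(94849/51 - 3339) = √(-75440/51) = 4*I*√240465/51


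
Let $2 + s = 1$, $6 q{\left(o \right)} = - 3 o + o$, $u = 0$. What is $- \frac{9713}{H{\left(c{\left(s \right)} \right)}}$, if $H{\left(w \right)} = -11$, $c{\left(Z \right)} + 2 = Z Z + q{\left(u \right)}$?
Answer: $883$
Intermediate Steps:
$q{\left(o \right)} = - \frac{o}{3}$ ($q{\left(o \right)} = \frac{- 3 o + o}{6} = \frac{\left(-2\right) o}{6} = - \frac{o}{3}$)
$s = -1$ ($s = -2 + 1 = -1$)
$c{\left(Z \right)} = -2 + Z^{2}$ ($c{\left(Z \right)} = -2 + \left(Z Z - 0\right) = -2 + \left(Z^{2} + 0\right) = -2 + Z^{2}$)
$- \frac{9713}{H{\left(c{\left(s \right)} \right)}} = - \frac{9713}{-11} = \left(-9713\right) \left(- \frac{1}{11}\right) = 883$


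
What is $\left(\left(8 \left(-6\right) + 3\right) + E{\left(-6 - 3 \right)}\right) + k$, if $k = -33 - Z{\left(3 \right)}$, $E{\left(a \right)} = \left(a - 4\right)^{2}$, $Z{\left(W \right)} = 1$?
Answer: $90$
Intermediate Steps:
$E{\left(a \right)} = \left(-4 + a\right)^{2}$
$k = -34$ ($k = -33 - 1 = -34$)
$\left(\left(8 \left(-6\right) + 3\right) + E{\left(-6 - 3 \right)}\right) + k = \left(\left(8 \left(-6\right) + 3\right) + \left(-4 - 9\right)^{2}\right) - 34 = \left(\left(-48 + 3\right) + \left(-4 - 9\right)^{2}\right) - 34 = \left(-45 + \left(-13\right)^{2}\right) - 34 = \left(-45 + 169\right) - 34 = 124 - 34 = 90$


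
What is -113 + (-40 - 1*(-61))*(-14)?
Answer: -407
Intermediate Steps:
-113 + (-40 - 1*(-61))*(-14) = -113 + (-40 + 61)*(-14) = -113 + 21*(-14) = -113 - 294 = -407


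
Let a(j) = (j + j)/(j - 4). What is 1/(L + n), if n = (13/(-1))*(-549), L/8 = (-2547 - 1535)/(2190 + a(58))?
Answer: 14797/105385761 ≈ 0.00014041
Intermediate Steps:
a(j) = 2*j/(-4 + j) (a(j) = (2*j)/(-4 + j) = 2*j/(-4 + j))
L = -220428/14797 (L = 8*((-2547 - 1535)/(2190 + 2*58/(-4 + 58))) = 8*(-4082/(2190 + 2*58/54)) = 8*(-4082/(2190 + 2*58*(1/54))) = 8*(-4082/(2190 + 58/27)) = 8*(-4082/59188/27) = 8*(-4082*27/59188) = 8*(-55107/29594) = -220428/14797 ≈ -14.897)
n = 7137 (n = (13*(-1))*(-549) = -13*(-549) = 7137)
1/(L + n) = 1/(-220428/14797 + 7137) = 1/(105385761/14797) = 14797/105385761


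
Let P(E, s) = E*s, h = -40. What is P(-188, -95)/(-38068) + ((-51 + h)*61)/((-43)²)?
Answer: -61084652/17596933 ≈ -3.4713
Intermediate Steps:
P(-188, -95)/(-38068) + ((-51 + h)*61)/((-43)²) = -188*(-95)/(-38068) + ((-51 - 40)*61)/((-43)²) = 17860*(-1/38068) - 91*61/1849 = -4465/9517 - 5551*1/1849 = -4465/9517 - 5551/1849 = -61084652/17596933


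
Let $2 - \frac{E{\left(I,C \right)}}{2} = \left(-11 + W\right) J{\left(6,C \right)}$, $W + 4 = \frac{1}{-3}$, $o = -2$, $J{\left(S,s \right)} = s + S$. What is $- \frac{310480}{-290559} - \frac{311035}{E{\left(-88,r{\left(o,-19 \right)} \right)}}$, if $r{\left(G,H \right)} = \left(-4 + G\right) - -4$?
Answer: $- \frac{54200814659}{22082484} \approx -2454.5$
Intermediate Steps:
$J{\left(S,s \right)} = S + s$
$W = - \frac{13}{3}$ ($W = -4 + \frac{1}{-3} = -4 - \frac{1}{3} = - \frac{13}{3} \approx -4.3333$)
$r{\left(G,H \right)} = G$ ($r{\left(G,H \right)} = \left(-4 + G\right) + 4 = G$)
$E{\left(I,C \right)} = 188 + \frac{92 C}{3}$ ($E{\left(I,C \right)} = 4 - 2 \left(-11 - \frac{13}{3}\right) \left(6 + C\right) = 4 - 2 \left(- \frac{46 \left(6 + C\right)}{3}\right) = 4 - 2 \left(-92 - \frac{46 C}{3}\right) = 4 + \left(184 + \frac{92 C}{3}\right) = 188 + \frac{92 C}{3}$)
$- \frac{310480}{-290559} - \frac{311035}{E{\left(-88,r{\left(o,-19 \right)} \right)}} = - \frac{310480}{-290559} - \frac{311035}{188 + \frac{92}{3} \left(-2\right)} = \left(-310480\right) \left(- \frac{1}{290559}\right) - \frac{311035}{188 - \frac{184}{3}} = \frac{310480}{290559} - \frac{311035}{\frac{380}{3}} = \frac{310480}{290559} - \frac{186621}{76} = - \frac{54200814659}{22082484}$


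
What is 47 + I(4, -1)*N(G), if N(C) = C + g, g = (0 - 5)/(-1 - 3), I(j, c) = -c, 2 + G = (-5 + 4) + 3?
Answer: 193/4 ≈ 48.250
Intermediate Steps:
G = 0 (G = -2 + ((-5 + 4) + 3) = -2 + (-1 + 3) = -2 + 2 = 0)
g = 5/4 (g = -5/(-4) = -5*(-¼) = 5/4 ≈ 1.2500)
N(C) = 5/4 + C (N(C) = C + 5/4 = 5/4 + C)
47 + I(4, -1)*N(G) = 47 + (-1*(-1))*(5/4 + 0) = 47 + 1*(5/4) = 47 + 5/4 = 193/4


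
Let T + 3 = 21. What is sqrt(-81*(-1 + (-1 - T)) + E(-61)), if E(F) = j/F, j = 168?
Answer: 2*sqrt(1504443)/61 ≈ 40.215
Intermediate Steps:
T = 18 (T = -3 + 21 = 18)
E(F) = 168/F
sqrt(-81*(-1 + (-1 - T)) + E(-61)) = sqrt(-81*(-1 + (-1 - 1*18)) + 168/(-61)) = sqrt(-81*(-1 + (-1 - 18)) + 168*(-1/61)) = sqrt(-81*(-1 - 19) - 168/61) = sqrt(-81*(-20) - 168/61) = sqrt(1620 - 168/61) = sqrt(98652/61) = 2*sqrt(1504443)/61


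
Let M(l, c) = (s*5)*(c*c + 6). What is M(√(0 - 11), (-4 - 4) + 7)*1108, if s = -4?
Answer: -155120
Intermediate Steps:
M(l, c) = -120 - 20*c² (M(l, c) = (-4*5)*(c*c + 6) = -20*(c² + 6) = -20*(6 + c²) = -120 - 20*c²)
M(√(0 - 11), (-4 - 4) + 7)*1108 = (-120 - 20*((-4 - 4) + 7)²)*1108 = (-120 - 20*(-8 + 7)²)*1108 = (-120 - 20*(-1)²)*1108 = (-120 - 20*1)*1108 = (-120 - 20)*1108 = -140*1108 = -155120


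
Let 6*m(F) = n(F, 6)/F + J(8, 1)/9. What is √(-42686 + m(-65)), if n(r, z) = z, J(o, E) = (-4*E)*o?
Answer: I*√14608424415/585 ≈ 206.61*I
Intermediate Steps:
J(o, E) = -4*E*o
m(F) = -16/27 + 1/F (m(F) = (6/F - 4*1*8/9)/6 = (6/F - 32*⅑)/6 = (6/F - 32/9)/6 = (-32/9 + 6/F)/6 = -16/27 + 1/F)
√(-42686 + m(-65)) = √(-42686 + (-16/27 + 1/(-65))) = √(-42686 + (-16/27 - 1/65)) = √(-42686 - 1067/1755) = √(-74914997/1755) = I*√14608424415/585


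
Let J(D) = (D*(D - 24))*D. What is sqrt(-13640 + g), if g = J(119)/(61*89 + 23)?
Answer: I*sqrt(99526239555)/2726 ≈ 115.73*I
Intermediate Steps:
J(D) = D**2*(-24 + D) (J(D) = (D*(-24 + D))*D = D**2*(-24 + D))
g = 1345295/5452 (g = (119**2*(-24 + 119))/(61*89 + 23) = (14161*95)/(5429 + 23) = 1345295/5452 ≈ 246.75)
sqrt(-13640 + g) = sqrt(-13640 + 1345295/5452) = sqrt(-73019985/5452) = I*sqrt(99526239555)/2726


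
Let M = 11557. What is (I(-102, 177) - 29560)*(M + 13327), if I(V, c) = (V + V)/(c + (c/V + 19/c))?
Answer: -776344133724608/1055389 ≈ -7.3560e+8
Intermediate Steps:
I(V, c) = 2*V/(c + 19/c + c/V) (I(V, c) = (2*V)/(c + (19/c + c/V)) = (2*V)/(c + 19/c + c/V) = 2*V/(c + 19/c + c/V))
(I(-102, 177) - 29560)*(M + 13327) = (2*177*(-102)²/(177² + 19*(-102) - 102*177²) - 29560)*(11557 + 13327) = (2*177*10404/(31329 - 1938 - 102*31329) - 29560)*24884 = (2*177*10404/(31329 - 1938 - 3195558) - 29560)*24884 = (2*177*10404/(-3166167) - 29560)*24884 = (2*177*10404*(-1/3166167) - 29560)*24884 = (-1227672/1055389 - 29560)*24884 = -31198526512/1055389*24884 = -776344133724608/1055389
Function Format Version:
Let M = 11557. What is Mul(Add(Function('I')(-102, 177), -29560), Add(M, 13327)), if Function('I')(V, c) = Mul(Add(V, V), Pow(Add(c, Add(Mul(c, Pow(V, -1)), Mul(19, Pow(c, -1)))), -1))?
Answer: Rational(-776344133724608, 1055389) ≈ -7.3560e+8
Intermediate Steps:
Function('I')(V, c) = Mul(2, V, Pow(Add(c, Mul(19, Pow(c, -1)), Mul(c, Pow(V, -1))), -1)) (Function('I')(V, c) = Mul(Mul(2, V), Pow(Add(c, Add(Mul(19, Pow(c, -1)), Mul(c, Pow(V, -1)))), -1)) = Mul(Mul(2, V), Pow(Add(c, Mul(19, Pow(c, -1)), Mul(c, Pow(V, -1))), -1)) = Mul(2, V, Pow(Add(c, Mul(19, Pow(c, -1)), Mul(c, Pow(V, -1))), -1)))
Mul(Add(Function('I')(-102, 177), -29560), Add(M, 13327)) = Mul(Add(Mul(2, 177, Pow(-102, 2), Pow(Add(Pow(177, 2), Mul(19, -102), Mul(-102, Pow(177, 2))), -1)), -29560), Add(11557, 13327)) = Mul(Add(Mul(2, 177, 10404, Pow(Add(31329, -1938, Mul(-102, 31329)), -1)), -29560), 24884) = Mul(Add(Mul(2, 177, 10404, Pow(Add(31329, -1938, -3195558), -1)), -29560), 24884) = Mul(Add(Mul(2, 177, 10404, Pow(-3166167, -1)), -29560), 24884) = Mul(Add(Mul(2, 177, 10404, Rational(-1, 3166167)), -29560), 24884) = Mul(Add(Rational(-1227672, 1055389), -29560), 24884) = Mul(Rational(-31198526512, 1055389), 24884) = Rational(-776344133724608, 1055389)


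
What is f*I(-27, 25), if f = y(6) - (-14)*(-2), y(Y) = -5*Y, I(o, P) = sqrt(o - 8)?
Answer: -58*I*sqrt(35) ≈ -343.13*I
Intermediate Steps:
I(o, P) = sqrt(-8 + o)
f = -58 (f = -5*6 - (-14)*(-2) = -30 - 1*28 = -30 - 28 = -58)
f*I(-27, 25) = -58*sqrt(-8 - 27) = -58*I*sqrt(35)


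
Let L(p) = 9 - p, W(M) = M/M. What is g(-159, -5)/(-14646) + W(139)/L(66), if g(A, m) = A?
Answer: -1861/278274 ≈ -0.0066877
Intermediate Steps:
W(M) = 1
g(-159, -5)/(-14646) + W(139)/L(66) = -159/(-14646) + 1/(9 - 1*66) = -159*(-1/14646) + 1/(9 - 66) = 53/4882 + 1/(-57) = 53/4882 + 1*(-1/57) = 53/4882 - 1/57 = -1861/278274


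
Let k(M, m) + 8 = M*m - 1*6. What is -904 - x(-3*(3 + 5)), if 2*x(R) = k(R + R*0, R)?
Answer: -1185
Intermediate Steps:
k(M, m) = -14 + M*m (k(M, m) = -8 + (M*m - 1*6) = -8 + (M*m - 6) = -8 + (-6 + M*m) = -14 + M*m)
x(R) = -7 + R²/2 (x(R) = (-14 + (R + R*0)*R)/2 = (-14 + (R + 0)*R)/2 = (-14 + R*R)/2 = (-14 + R²)/2 = -7 + R²/2)
-904 - x(-3*(3 + 5)) = -904 - (-7 + (-3*(3 + 5))²/2) = -904 - (-7 + (-3*8)²/2) = -904 - (-7 + (½)*(-24)²) = -904 - (-7 + (½)*576) = -904 - (-7 + 288) = -904 - 1*281 = -904 - 281 = -1185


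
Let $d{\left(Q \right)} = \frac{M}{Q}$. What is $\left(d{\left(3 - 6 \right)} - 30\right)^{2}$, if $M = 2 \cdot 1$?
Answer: $\frac{8464}{9} \approx 940.44$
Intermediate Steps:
$M = 2$
$d{\left(Q \right)} = \frac{2}{Q}$
$\left(d{\left(3 - 6 \right)} - 30\right)^{2} = \left(\frac{2}{3 - 6} - 30\right)^{2} = \left(\frac{2}{-3} - 30\right)^{2} = \left(2 \left(- \frac{1}{3}\right) - 30\right)^{2} = \left(- \frac{2}{3} - 30\right)^{2} = \left(- \frac{92}{3}\right)^{2} = \frac{8464}{9}$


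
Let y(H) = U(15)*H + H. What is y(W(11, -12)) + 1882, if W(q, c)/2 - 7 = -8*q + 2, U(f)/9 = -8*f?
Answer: 172364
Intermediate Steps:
U(f) = -72*f (U(f) = 9*(-8*f) = -72*f)
W(q, c) = 18 - 16*q (W(q, c) = 14 + 2*(-8*q + 2) = 14 + 2*(2 - 8*q) = 14 + (4 - 16*q) = 18 - 16*q)
y(H) = -1079*H (y(H) = (-72*15)*H + H = -1080*H + H = -1079*H)
y(W(11, -12)) + 1882 = -1079*(18 - 16*11) + 1882 = -1079*(18 - 176) + 1882 = -1079*(-158) + 1882 = 170482 + 1882 = 172364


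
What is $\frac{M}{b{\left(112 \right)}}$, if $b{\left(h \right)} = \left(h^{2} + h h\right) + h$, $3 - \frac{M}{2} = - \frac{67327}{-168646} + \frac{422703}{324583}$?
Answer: $\frac{2843140163}{27588770807472} \approx 0.00010305$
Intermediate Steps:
$M = \frac{71078504075}{27369812309}$ ($M = 6 - 2 \left(- \frac{67327}{-168646} + \frac{422703}{324583}\right) = 6 - 2 \left(\left(-67327\right) \left(- \frac{1}{168646}\right) + 422703 \cdot \frac{1}{324583}\right) = 6 - 2 \left(\frac{67327}{168646} + \frac{422703}{324583}\right) = 6 - \frac{93140369779}{27369812309} = \frac{71078504075}{27369812309} \approx 2.597$)
$b{\left(h \right)} = h + 2 h^{2}$ ($b{\left(h \right)} = \left(h^{2} + h^{2}\right) + h = 2 h^{2} + h = h + 2 h^{2}$)
$\frac{M}{b{\left(112 \right)}} = \frac{71078504075}{27369812309 \cdot 112 \left(1 + 2 \cdot 112\right)} = \frac{71078504075}{27369812309 \cdot 112 \left(1 + 224\right)} = \frac{71078504075}{27369812309 \cdot 112 \cdot 225} = \frac{71078504075}{27369812309 \cdot 25200} = \frac{71078504075}{27369812309} \cdot \frac{1}{25200} = \frac{2843140163}{27588770807472}$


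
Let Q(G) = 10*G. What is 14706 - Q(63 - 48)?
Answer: 14556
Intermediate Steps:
14706 - Q(63 - 48) = 14706 - 10*(63 - 48) = 14706 - 10*15 = 14706 - 1*150 = 14706 - 150 = 14556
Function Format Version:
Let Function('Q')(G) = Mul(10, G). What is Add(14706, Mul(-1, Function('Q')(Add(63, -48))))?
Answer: 14556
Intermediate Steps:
Add(14706, Mul(-1, Function('Q')(Add(63, -48)))) = Add(14706, Mul(-1, Mul(10, Add(63, -48)))) = Add(14706, Mul(-1, Mul(10, 15))) = Add(14706, Mul(-1, 150)) = Add(14706, -150) = 14556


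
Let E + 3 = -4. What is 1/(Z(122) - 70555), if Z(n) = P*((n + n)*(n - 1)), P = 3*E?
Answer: -1/690559 ≈ -1.4481e-6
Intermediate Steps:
E = -7 (E = -3 - 4 = -7)
P = -21 (P = 3*(-7) = -21)
Z(n) = -42*n*(-1 + n) (Z(n) = -21*(n + n)*(n - 1) = -21*2*n*(-1 + n) = -42*n*(-1 + n))
1/(Z(122) - 70555) = 1/(42*122*(1 - 1*122) - 70555) = 1/(42*122*(1 - 122) - 70555) = 1/(42*122*(-121) - 70555) = 1/(-620004 - 70555) = 1/(-690559) = -1/690559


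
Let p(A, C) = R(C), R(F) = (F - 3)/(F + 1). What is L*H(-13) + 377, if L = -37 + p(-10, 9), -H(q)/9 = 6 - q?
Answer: 33007/5 ≈ 6601.4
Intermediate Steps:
R(F) = (-3 + F)/(1 + F)
p(A, C) = (-3 + C)/(1 + C)
H(q) = -54 + 9*q (H(q) = -9*(6 - q) = -54 + 9*q)
L = -182/5 (L = -37 + (-3 + 9)/(1 + 9) = -37 + 6/10 = -37 + (⅒)*6 = -37 + ⅗ = -182/5 ≈ -36.400)
L*H(-13) + 377 = -182*(-54 + 9*(-13))/5 + 377 = -182*(-54 - 117)/5 + 377 = -182/5*(-171) + 377 = 31122/5 + 377 = 33007/5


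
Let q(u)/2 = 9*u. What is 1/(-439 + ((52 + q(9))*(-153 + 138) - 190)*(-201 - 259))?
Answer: 1/1563561 ≈ 6.3957e-7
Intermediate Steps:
q(u) = 18*u (q(u) = 2*(9*u) = 18*u)
1/(-439 + ((52 + q(9))*(-153 + 138) - 190)*(-201 - 259)) = 1/(-439 + ((52 + 18*9)*(-153 + 138) - 190)*(-201 - 259)) = 1/(-439 + ((52 + 162)*(-15) - 190)*(-460)) = 1/(-439 + (214*(-15) - 190)*(-460)) = 1/(-439 + (-3210 - 190)*(-460)) = 1/(-439 - 3400*(-460)) = 1/(-439 + 1564000) = 1/1563561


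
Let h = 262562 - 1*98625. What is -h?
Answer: -163937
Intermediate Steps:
h = 163937 (h = 262562 - 98625 = 163937)
-h = -1*163937 = -163937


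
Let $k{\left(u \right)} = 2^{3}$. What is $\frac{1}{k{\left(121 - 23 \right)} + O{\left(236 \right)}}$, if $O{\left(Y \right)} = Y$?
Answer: $\frac{1}{244} \approx 0.0040984$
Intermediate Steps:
$k{\left(u \right)} = 8$
$\frac{1}{k{\left(121 - 23 \right)} + O{\left(236 \right)}} = \frac{1}{8 + 236} = \frac{1}{244}$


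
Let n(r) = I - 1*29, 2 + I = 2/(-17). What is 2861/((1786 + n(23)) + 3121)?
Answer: 48637/82890 ≈ 0.58677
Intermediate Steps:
I = -36/17 (I = -2 + 2/(-17) = -2 + 2*(-1/17) = -2 - 2/17 = -36/17 ≈ -2.1176)
n(r) = -529/17 (n(r) = -36/17 - 1*29 = -36/17 - 29 = -529/17)
2861/((1786 + n(23)) + 3121) = 2861/((1786 - 529/17) + 3121) = 2861/(29833/17 + 3121) = 2861/(82890/17) = 2861*(17/82890) = 48637/82890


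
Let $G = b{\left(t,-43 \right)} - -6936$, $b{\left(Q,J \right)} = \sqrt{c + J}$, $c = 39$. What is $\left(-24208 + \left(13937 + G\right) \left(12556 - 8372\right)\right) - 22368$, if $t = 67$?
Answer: $87286056 + 8368 i \approx 8.7286 \cdot 10^{7} + 8368.0 i$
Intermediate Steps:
$b{\left(Q,J \right)} = \sqrt{39 + J}$
$G = 6936 + 2 i$ ($G = \sqrt{39 - 43} - -6936 = \sqrt{-4} + 6936 = 2 i + 6936 = 6936 + 2 i \approx 6936.0 + 2.0 i$)
$\left(-24208 + \left(13937 + G\right) \left(12556 - 8372\right)\right) - 22368 = \left(-24208 + \left(13937 + \left(6936 + 2 i\right)\right) \left(12556 - 8372\right)\right) - 22368 = \left(-24208 + \left(20873 + 2 i\right) 4184\right) - 22368 = \left(-24208 + \left(87332632 + 8368 i\right)\right) - 22368 = \left(87308424 + 8368 i\right) - 22368 = 87286056 + 8368 i$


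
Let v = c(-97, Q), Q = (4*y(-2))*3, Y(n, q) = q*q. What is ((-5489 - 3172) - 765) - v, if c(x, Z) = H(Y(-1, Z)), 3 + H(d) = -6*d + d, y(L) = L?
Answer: -6543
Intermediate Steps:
Y(n, q) = q²
Q = -24 (Q = (4*(-2))*3 = -8*3 = -24)
H(d) = -3 - 5*d (H(d) = -3 + (-6*d + d) = -3 - 5*d)
c(x, Z) = -3 - 5*Z²
v = -2883 (v = -3 - 5*(-24)² = -3 - 5*576 = -3 - 2880 = -2883)
((-5489 - 3172) - 765) - v = ((-5489 - 3172) - 765) - 1*(-2883) = (-8661 - 765) + 2883 = -9426 + 2883 = -6543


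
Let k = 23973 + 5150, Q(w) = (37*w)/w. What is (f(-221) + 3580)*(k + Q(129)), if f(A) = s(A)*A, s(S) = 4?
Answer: 78615360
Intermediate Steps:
Q(w) = 37
f(A) = 4*A
k = 29123
(f(-221) + 3580)*(k + Q(129)) = (4*(-221) + 3580)*(29123 + 37) = (-884 + 3580)*29160 = 2696*29160 = 78615360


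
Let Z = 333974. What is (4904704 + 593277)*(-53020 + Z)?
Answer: 1544679753874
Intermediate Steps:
(4904704 + 593277)*(-53020 + Z) = (4904704 + 593277)*(-53020 + 333974) = 5497981*280954 = 1544679753874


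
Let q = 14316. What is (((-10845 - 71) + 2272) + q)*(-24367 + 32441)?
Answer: 45795728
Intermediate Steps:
(((-10845 - 71) + 2272) + q)*(-24367 + 32441) = (((-10845 - 71) + 2272) + 14316)*(-24367 + 32441) = ((-10916 + 2272) + 14316)*8074 = (-8644 + 14316)*8074 = 5672*8074 = 45795728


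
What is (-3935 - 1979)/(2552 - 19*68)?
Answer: -2957/630 ≈ -4.6936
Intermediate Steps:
(-3935 - 1979)/(2552 - 19*68) = -5914/(2552 - 1292) = -5914/1260 = -5914*1/1260 = -2957/630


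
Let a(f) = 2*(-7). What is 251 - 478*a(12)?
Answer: 6943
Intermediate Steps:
a(f) = -14
251 - 478*a(12) = 251 - 478*(-14) = 251 + 6692 = 6943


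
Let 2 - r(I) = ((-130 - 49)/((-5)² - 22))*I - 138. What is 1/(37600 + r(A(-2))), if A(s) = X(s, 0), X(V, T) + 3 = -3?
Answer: 1/37382 ≈ 2.6751e-5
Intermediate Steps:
X(V, T) = -6 (X(V, T) = -3 - 3 = -6)
A(s) = -6
r(I) = 140 + 179*I/3 (r(I) = 2 - (((-130 - 49)/((-5)² - 22))*I - 138) = 2 - ((-179/(25 - 22))*I - 138) = 2 - ((-179/3)*I - 138) = 2 - ((-179*⅓)*I - 138) = 2 - (-179*I/3 - 138) = 2 - (-138 - 179*I/3) = 2 + (138 + 179*I/3) = 140 + 179*I/3)
1/(37600 + r(A(-2))) = 1/(37600 + (140 + (179/3)*(-6))) = 1/(37600 + (140 - 358)) = 1/(37600 - 218) = 1/37382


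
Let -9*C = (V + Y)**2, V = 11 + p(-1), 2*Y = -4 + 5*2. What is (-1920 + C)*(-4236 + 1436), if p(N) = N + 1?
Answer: 48932800/9 ≈ 5.4370e+6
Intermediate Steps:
Y = 3 (Y = (-4 + 5*2)/2 = (-4 + 10)/2 = (1/2)*6 = 3)
p(N) = 1 + N
V = 11 (V = 11 + (1 - 1) = 11 + 0 = 11)
C = -196/9 (C = -(11 + 3)**2/9 = -1/9*14**2 = -1/9*196 = -196/9 ≈ -21.778)
(-1920 + C)*(-4236 + 1436) = (-1920 - 196/9)*(-4236 + 1436) = -17476/9*(-2800) = 48932800/9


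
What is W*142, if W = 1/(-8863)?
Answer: -142/8863 ≈ -0.016022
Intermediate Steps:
W = -1/8863 ≈ -0.00011283
W*142 = -1/8863*142 = -142/8863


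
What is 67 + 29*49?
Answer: 1488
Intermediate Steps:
67 + 29*49 = 67 + 1421 = 1488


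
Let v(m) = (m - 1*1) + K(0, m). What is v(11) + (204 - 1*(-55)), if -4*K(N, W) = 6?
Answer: 535/2 ≈ 267.50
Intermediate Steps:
K(N, W) = -3/2 (K(N, W) = -¼*6 = -3/2)
v(m) = -5/2 + m (v(m) = (m - 1*1) - 3/2 = (m - 1) - 3/2 = (-1 + m) - 3/2 = -5/2 + m)
v(11) + (204 - 1*(-55)) = (-5/2 + 11) + (204 - 1*(-55)) = 17/2 + (204 + 55) = 17/2 + 259 = 535/2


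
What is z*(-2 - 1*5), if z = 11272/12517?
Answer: -78904/12517 ≈ -6.3037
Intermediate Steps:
z = 11272/12517 (z = 11272*(1/12517) = 11272/12517 ≈ 0.90054)
z*(-2 - 1*5) = 11272*(-2 - 1*5)/12517 = 11272*(-2 - 5)/12517 = (11272/12517)*(-7) = -78904/12517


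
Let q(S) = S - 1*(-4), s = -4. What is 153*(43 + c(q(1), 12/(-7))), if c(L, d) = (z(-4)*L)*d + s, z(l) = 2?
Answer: 23409/7 ≈ 3344.1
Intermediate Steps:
q(S) = 4 + S (q(S) = S + 4 = 4 + S)
c(L, d) = -4 + 2*L*d (c(L, d) = (2*L)*d - 4 = 2*L*d - 4 = -4 + 2*L*d)
153*(43 + c(q(1), 12/(-7))) = 153*(43 + (-4 + 2*(4 + 1)*(12/(-7)))) = 153*(43 + (-4 + 2*5*(12*(-⅐)))) = 153*(43 + (-4 + 2*5*(-12/7))) = 153*(43 + (-4 - 120/7)) = 153*(43 - 148/7) = 153*(153/7) = 23409/7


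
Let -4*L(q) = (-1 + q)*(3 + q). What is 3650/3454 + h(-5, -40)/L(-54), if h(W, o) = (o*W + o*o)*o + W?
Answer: 9136903/88077 ≈ 103.74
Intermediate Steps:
L(q) = -(-1 + q)*(3 + q)/4
h(W, o) = W + o*(o² + W*o) (h(W, o) = (W*o + o²)*o + W = (o² + W*o)*o + W = o*(o² + W*o) + W = W + o*(o² + W*o))
3650/3454 + h(-5, -40)/L(-54) = 3650/3454 + (-5 + (-40)³ - 5*(-40)²)/(¾ - ½*(-54) - ¼*(-54)²) = 3650*(1/3454) + (-5 - 64000 - 5*1600)/(¾ + 27 - ¼*2916) = 1825/1727 + (-5 - 64000 - 8000)/(¾ + 27 - 729) = 1825/1727 - 72005/(-2805/4) = 1825/1727 - 72005*(-4/2805) = 1825/1727 + 57604/561 = 9136903/88077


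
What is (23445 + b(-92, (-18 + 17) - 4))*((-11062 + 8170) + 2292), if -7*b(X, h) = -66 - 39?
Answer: -14076000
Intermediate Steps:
b(X, h) = 15 (b(X, h) = -(-66 - 39)/7 = -⅐*(-105) = 15)
(23445 + b(-92, (-18 + 17) - 4))*((-11062 + 8170) + 2292) = (23445 + 15)*((-11062 + 8170) + 2292) = 23460*(-2892 + 2292) = 23460*(-600) = -14076000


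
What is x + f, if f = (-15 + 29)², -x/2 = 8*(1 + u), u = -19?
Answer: 484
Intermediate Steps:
x = 288 (x = -16*(1 - 19) = -16*(-18) = -2*(-144) = 288)
f = 196 (f = 14² = 196)
x + f = 288 + 196 = 484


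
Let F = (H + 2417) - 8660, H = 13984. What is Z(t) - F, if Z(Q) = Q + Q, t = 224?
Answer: -7293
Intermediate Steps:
Z(Q) = 2*Q
F = 7741 (F = (13984 + 2417) - 8660 = 16401 - 8660 = 7741)
Z(t) - F = 2*224 - 1*7741 = 448 - 7741 = -7293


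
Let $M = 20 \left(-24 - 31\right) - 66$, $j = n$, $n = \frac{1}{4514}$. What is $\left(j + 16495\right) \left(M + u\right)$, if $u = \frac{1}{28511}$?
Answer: $- \frac{2475283049938575}{128698654} \approx -1.9233 \cdot 10^{7}$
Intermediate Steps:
$n = \frac{1}{4514} \approx 0.00022153$
$j = \frac{1}{4514} \approx 0.00022153$
$u = \frac{1}{28511} \approx 3.5074 \cdot 10^{-5}$
$M = -1166$ ($M = 20 \left(-24 - 31\right) - 66 = 20 \left(-55\right) - 66 = -1100 - 66 = -1166$)
$\left(j + 16495\right) \left(M + u\right) = \left(\frac{1}{4514} + 16495\right) \left(-1166 + \frac{1}{28511}\right) = \frac{74458431}{4514} \left(- \frac{33243825}{28511}\right) = - \frac{2475283049938575}{128698654}$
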